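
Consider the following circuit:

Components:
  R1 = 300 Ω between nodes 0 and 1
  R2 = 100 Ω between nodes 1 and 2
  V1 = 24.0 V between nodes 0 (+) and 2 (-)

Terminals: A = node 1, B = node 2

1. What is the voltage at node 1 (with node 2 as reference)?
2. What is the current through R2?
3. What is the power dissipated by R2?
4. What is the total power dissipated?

Nodal analysis, taking node 2 as the 0 V reference.
Source V1 fixes V_0 = 24 V.
KCL at each unknown node (sum of currents leaving = 0; resistances in Ω):
  Node 1: (V_1 - 24)/300 + (V_1 - 0)/100 = 0
Collecting terms: 0.01333 × V_1 = 0.08  =>  V_1 = 6 V
Part 1:
  Read off the nodal solution: V_1 = 6 V
Part 2:
  I_R2 = (V_1 - V_2)/R2 = (6 - 0)/100 = 0.06 A
  Magnitude: I_R2 = 0.06 A
Part 3:
  I_R2 = (V_1 - V_2)/R2 = (6 - 0)/100 = 0.06 A
  P_R2 = I_R2² × R2 = (0.06)² × 100 = 0.36 W
Part 4:
  Power in each resistor, P = (ΔV)²/R:
    P_R1 = (24 - 6)²/300 = 1.08 W
    P_R2 = (6 - 0)²/100 = 0.36 W
  P_total = P_R1 + P_R2 = 1.44 W

Final answers:
1. V_1 = 6 V
2. I_R2 = 0.06 A
3. P_R2 = 0.36 W
4. P_total = 1.44 W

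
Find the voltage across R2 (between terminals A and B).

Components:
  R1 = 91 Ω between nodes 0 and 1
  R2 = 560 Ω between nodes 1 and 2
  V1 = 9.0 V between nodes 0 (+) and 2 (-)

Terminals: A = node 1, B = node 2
R1 and R2 are in series across V1 (node 0 → node 1 → node 2), and the output A–B is taken across R2, so this is a voltage divider.
Series current: I = V1/(R1 + R2) = 9/(91 + 560) = 9/651 = 0.01382 A
V_R2 = I × R2 = V1 × R2/(R1 + R2) = 9 × 560/651 = 7.742 V

Final answer: 7.742 V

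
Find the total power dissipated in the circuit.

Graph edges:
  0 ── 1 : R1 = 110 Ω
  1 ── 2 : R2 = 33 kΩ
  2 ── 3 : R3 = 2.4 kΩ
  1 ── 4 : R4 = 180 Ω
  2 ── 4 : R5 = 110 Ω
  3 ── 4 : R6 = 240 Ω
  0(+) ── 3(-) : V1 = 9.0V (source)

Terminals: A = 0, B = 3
Nodal analysis, taking node 3 as the 0 V reference.
Source V1 fixes V_0 = 9 V.
KCL at each unknown node (sum of currents leaving = 0; resistances in Ω):
  Node 1: (V_1 - 9)/110 + (V_1 - V_2)/33000 + (V_1 - V_4)/180 = 0
  Node 2: (V_2 - V_1)/33000 + (V_2 - 0)/2400 + (V_2 - V_4)/110 = 0
  Node 4: (V_4 - V_1)/180 + (V_4 - V_2)/110 + (V_4 - 0)/240 = 0
Collecting terms (coefficients in siemens):
  0.01468·V_1 - 0.0000303·V_2 - 0.005556·V_4 = 0.08182
  0.009538·V_2 - 0.0000303·V_1 - 0.009091·V_4 = 0
  0.01881·V_4 - 0.005556·V_1 - 0.009091·V_2 = 0
Solving these 3 simultaneous equations (Gaussian elimination) gives:
  V_1 = 7.051 V, V_2 = 3.721 V, V_4 = 3.88 V
Power in each resistor, P = (ΔV)²/R:
  P_R1 = (9 - 7.051)²/110 = 0.03453 W
  P_R2 = (7.051 - 3.721)²/33000 = 0.0003361 W
  P_R3 = (3.721 - 0)²/2400 = 0.005768 W
  P_R4 = (7.051 - 3.88)²/180 = 0.05586 W
  P_R5 = (3.721 - 3.88)²/110 = 0.0002311 W
  P_R6 = (0 - 3.88)²/240 = 0.06273 W
P_total = P_R1 + P_R2 + P_R3 + P_R4 + P_R5 + P_R6 = 0.1595 W

Final answer: 0.1595 W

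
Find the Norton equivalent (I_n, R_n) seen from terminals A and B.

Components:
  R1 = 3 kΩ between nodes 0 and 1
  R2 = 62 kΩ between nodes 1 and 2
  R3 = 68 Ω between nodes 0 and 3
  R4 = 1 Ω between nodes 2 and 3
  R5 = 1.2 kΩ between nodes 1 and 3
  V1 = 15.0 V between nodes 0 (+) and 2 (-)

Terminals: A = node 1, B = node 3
Find the Thévenin equivalent first; then I_n = V_th/R_th and R_n = R_th.
Step 1 — V_th is the open-circuit voltage V_A - V_B (nothing connected across the terminals).
Nodal analysis, taking node 2 as the 0 V reference.
Source V1 fixes V_0 = 15 V.
KCL at each unknown node (sum of currents leaving = 0; resistances in Ω):
  Node 1: (V_1 - 15)/3000 + (V_1 - 0)/62000 + (V_1 - V_3)/1200 = 0
  Node 3: (V_3 - 15)/68 + (V_3 - 0)/1 + (V_3 - V_1)/1200 = 0
Collecting terms (coefficients in siemens):
  0.001183·V_1 - 0.0008333·V_3 = 0.005
  1.016·V_3 - 0.0008333·V_1 = 0.2206
Determinant D = (0.001183)(1.016) - (-0.0008333)(-0.0008333) = 0.0012
V_1 = [(0.005)(1.016) - (-0.0008333)(0.2206)]/D = 4.383 V
V_3 = [(0.001183)(0.2206) - (0.005)(-0.0008333)]/D = 0.2208 V
V_th = V_1 - V_3 = 4.383 - 0.2208 = 4.162 V
Step 2 — R_th: zero the source — replace V1 by a short circuit (node 2 merges into node 0) — and find the resistance seen between A (node 1) and B (node 3).
Reduce the network between node 1 (A) and node 3 (B) by series/parallel combination:
  Rp1 = R1 ‖ R2 (parallel, both between nodes 0 and 1) = 1/(1/3000 + 1/62000) = 2862 Ω
  Rp2 = R3 ‖ R4 (parallel, both between nodes 0 and 3) = 1/(1/68 + 1/1) = 0.9855 Ω
  Rs1 = Rp1 + Rp2 (series, joined only at node 0) = 2862 + 0.9855 = 2863 Ω
  Rp3 = R5 ‖ Rs1 (parallel, both between nodes 1 and 3) = 1/(1/1200 + 1/2863) = 845.5 Ω
R_th = 845.5 Ω
I_n = V_th/R_th = 4.162/845.5 = 0.004922 A, and R_n = R_th = 845.5 Ω

Final answer: I_n = 0.004922 A, R_n = 845.5 Ω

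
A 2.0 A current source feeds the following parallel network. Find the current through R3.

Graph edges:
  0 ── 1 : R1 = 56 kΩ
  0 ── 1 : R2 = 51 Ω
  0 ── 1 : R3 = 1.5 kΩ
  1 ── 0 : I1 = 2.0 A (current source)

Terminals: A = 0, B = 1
All resistors sit directly between nodes 0 and 1, so they are in parallel and share one voltage V; the full source current 2 A splits among them.
1/R_par = 1/56000 + 1/51 + 1/1500 = 0.02029 S  =>  R_par = 49.28 Ω
V = I × R_par = 2 × 49.28 = 98.56 V
I_R3 = V/R3 = 98.56/1500 = 0.06571 A

Final answer: 0.06571 A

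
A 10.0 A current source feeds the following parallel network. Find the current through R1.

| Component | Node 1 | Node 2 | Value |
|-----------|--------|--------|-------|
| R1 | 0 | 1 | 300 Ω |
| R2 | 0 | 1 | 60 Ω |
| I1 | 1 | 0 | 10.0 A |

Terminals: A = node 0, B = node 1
All resistors sit directly between nodes 0 and 1, so they are in parallel and share one voltage V; the full source current 10 A splits among them.
1/R_par = 1/300 + 1/60 = 0.02 S  =>  R_par = 50 Ω
V = I × R_par = 10 × 50 = 500 V
I_R1 = V/R1 = 500/300 = 1.667 A

Final answer: 1.667 A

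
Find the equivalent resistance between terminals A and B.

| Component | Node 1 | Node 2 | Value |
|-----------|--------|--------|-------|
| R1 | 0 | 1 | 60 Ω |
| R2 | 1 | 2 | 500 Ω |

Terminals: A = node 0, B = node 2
Reduce the network between node 0 (A) and node 2 (B) by series/parallel combination:
  Rs1 = R1 + R2 (series, joined only at node 1) = 60 + 500 = 560 Ω
R_eq = 560 Ω

Final answer: 560 Ω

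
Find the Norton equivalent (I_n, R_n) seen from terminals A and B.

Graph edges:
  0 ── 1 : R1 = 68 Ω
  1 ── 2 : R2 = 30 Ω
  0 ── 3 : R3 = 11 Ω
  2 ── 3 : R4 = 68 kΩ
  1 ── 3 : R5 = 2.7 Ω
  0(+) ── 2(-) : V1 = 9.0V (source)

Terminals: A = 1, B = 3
Find the Thévenin equivalent first; then I_n = V_th/R_th and R_n = R_th.
Step 1 — V_th is the open-circuit voltage V_A - V_B (nothing connected across the terminals).
Nodal analysis, taking node 2 as the 0 V reference.
Source V1 fixes V_0 = 9 V.
KCL at each unknown node (sum of currents leaving = 0; resistances in Ω):
  Node 1: (V_1 - 9)/68 + (V_1 - 0)/30 + (V_1 - V_3)/2.7 = 0
  Node 3: (V_3 - 9)/11 + (V_3 - 0)/68000 + (V_3 - V_1)/2.7 = 0
Collecting terms (coefficients in siemens):
  0.4184·V_1 - 0.3704·V_3 = 0.1324
  0.4613·V_3 - 0.3704·V_1 = 0.8182
Determinant D = (0.4184)(0.4613) - (-0.3704)(-0.3704) = 0.05584
V_1 = [(0.1324)(0.4613) - (-0.3704)(0.8182)]/D = 6.521 V
V_3 = [(0.4184)(0.8182) - (0.1324)(-0.3704)]/D = 7.009 V
V_th = V_1 - V_3 = 6.521 - 7.009 = -0.4884 V
Step 2 — R_th: zero the source — replace V1 by a short circuit (node 2 merges into node 0) — and find the resistance seen between A (node 1) and B (node 3).
Reduce the network between node 1 (A) and node 3 (B) by series/parallel combination:
  Rp1 = R1 ‖ R2 (parallel, both between nodes 0 and 1) = 1/(1/68 + 1/30) = 20.82 Ω
  Rp2 = R3 ‖ R4 (parallel, both between nodes 0 and 3) = 1/(1/11 + 1/68000) = 11 Ω
  Rs1 = Rp1 + Rp2 (series, joined only at node 0) = 20.82 + 11 = 31.81 Ω
  Rp3 = R5 ‖ Rs1 (parallel, both between nodes 1 and 3) = 1/(1/2.7 + 1/31.81) = 2.489 Ω
R_th = 2.489 Ω
I_n = V_th/R_th = -0.4884/2.489 = -0.1962 A, and R_n = R_th = 2.489 Ω

Final answer: I_n = -0.1962 A, R_n = 2.489 Ω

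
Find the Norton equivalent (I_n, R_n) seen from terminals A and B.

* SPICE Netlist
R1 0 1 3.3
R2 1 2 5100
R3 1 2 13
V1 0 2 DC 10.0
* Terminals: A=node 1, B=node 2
Find the Thévenin equivalent first; then I_n = V_th/R_th and R_n = R_th.
Step 1 — V_th is the open-circuit voltage V_A - V_B (nothing connected across the terminals).
Nodal analysis, taking node 2 as the 0 V reference.
Source V1 fixes V_0 = 10 V.
KCL at each unknown node (sum of currents leaving = 0; resistances in Ω):
  Node 1: (V_1 - 10)/3.3 + (V_1 - 0)/5100 + (V_1 - 0)/13 = 0
Collecting terms: 0.3801 × V_1 = 3.03  =>  V_1 = 7.971 V
V_th = V_1 - V_2 = 7.971 - 0 = 7.971 V
Step 2 — R_th: zero the source — replace V1 by a short circuit (node 2 merges into node 0) — and find the resistance seen between A (node 1) and B (node 0).
Reduce the network between node 1 (A) and node 0 (B) by series/parallel combination:
  Rp1 = R1 ‖ R2 ‖ R3 (parallel, all between nodes 0 and 1) = 1/(1/3.3 + 1/5100 + 1/13) = 2.631 Ω
R_th = 2.631 Ω
I_n = V_th/R_th = 7.971/2.631 = 3.03 A, and R_n = R_th = 2.631 Ω

Final answer: I_n = 3.03 A, R_n = 2.631 Ω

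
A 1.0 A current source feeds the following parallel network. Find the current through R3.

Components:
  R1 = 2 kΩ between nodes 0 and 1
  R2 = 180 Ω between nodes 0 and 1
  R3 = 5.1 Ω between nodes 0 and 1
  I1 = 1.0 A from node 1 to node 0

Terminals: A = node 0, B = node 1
All resistors sit directly between nodes 0 and 1, so they are in parallel and share one voltage V; the full source current 1 A splits among them.
1/R_par = 1/2000 + 1/180 + 1/5.1 = 0.2021 S  =>  R_par = 4.947 Ω
V = I × R_par = 1 × 4.947 = 4.947 V
I_R3 = V/R3 = 4.947/5.1 = 0.97 A

Final answer: 0.97 A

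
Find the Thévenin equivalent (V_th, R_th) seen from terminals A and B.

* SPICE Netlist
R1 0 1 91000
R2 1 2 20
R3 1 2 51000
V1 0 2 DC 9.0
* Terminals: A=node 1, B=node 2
Step 1 — V_th is the open-circuit voltage V_A - V_B (nothing connected across the terminals).
Nodal analysis, taking node 2 as the 0 V reference.
Source V1 fixes V_0 = 9 V.
KCL at each unknown node (sum of currents leaving = 0; resistances in Ω):
  Node 1: (V_1 - 9)/91000 + (V_1 - 0)/20 + (V_1 - 0)/51000 = 0
Collecting terms: 0.05003 × V_1 = 0.0000989  =>  V_1 = 0.001977 V
V_th = V_1 - V_2 = 0.001977 - 0 = 0.001977 V
Step 2 — R_th: zero the source — replace V1 by a short circuit (node 2 merges into node 0) — and find the resistance seen between A (node 1) and B (node 0).
Reduce the network between node 1 (A) and node 0 (B) by series/parallel combination:
  Rp1 = R1 ‖ R2 ‖ R3 (parallel, all between nodes 0 and 1) = 1/(1/91000 + 1/20 + 1/51000) = 19.99 Ω
R_th = 19.99 Ω

Final answer: V_th = 0.001977 V, R_th = 19.99 Ω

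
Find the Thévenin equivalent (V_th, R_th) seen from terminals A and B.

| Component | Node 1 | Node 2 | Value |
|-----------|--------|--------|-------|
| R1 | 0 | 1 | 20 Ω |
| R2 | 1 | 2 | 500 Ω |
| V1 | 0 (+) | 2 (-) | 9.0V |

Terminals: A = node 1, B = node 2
Step 1 — V_th is the open-circuit voltage V_A - V_B (nothing connected across the terminals).
Nodal analysis, taking node 2 as the 0 V reference.
Source V1 fixes V_0 = 9 V.
KCL at each unknown node (sum of currents leaving = 0; resistances in Ω):
  Node 1: (V_1 - 9)/20 + (V_1 - 0)/500 = 0
Collecting terms: 0.052 × V_1 = 0.45  =>  V_1 = 8.654 V
V_th = V_1 - V_2 = 8.654 - 0 = 8.654 V
Step 2 — R_th: zero the source — replace V1 by a short circuit (node 2 merges into node 0) — and find the resistance seen between A (node 1) and B (node 0).
Reduce the network between node 1 (A) and node 0 (B) by series/parallel combination:
  Rp1 = R1 ‖ R2 (parallel, both between nodes 0 and 1) = 1/(1/20 + 1/500) = 19.23 Ω
R_th = 19.23 Ω

Final answer: V_th = 8.654 V, R_th = 19.23 Ω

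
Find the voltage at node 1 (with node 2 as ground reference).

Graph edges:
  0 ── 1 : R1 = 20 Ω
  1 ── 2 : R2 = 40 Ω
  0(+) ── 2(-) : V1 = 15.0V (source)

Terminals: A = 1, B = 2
Nodal analysis, taking node 2 as the 0 V reference.
Source V1 fixes V_0 = 15 V.
KCL at each unknown node (sum of currents leaving = 0; resistances in Ω):
  Node 1: (V_1 - 15)/20 + (V_1 - 0)/40 = 0
Collecting terms: 0.075 × V_1 = 0.75  =>  V_1 = 10 V
The requested potential is V_1 = 10 V.

Final answer: V_1 = 10 V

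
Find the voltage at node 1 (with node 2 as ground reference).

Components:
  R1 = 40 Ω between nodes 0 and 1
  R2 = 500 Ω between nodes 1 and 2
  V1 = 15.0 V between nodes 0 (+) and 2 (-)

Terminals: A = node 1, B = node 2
Nodal analysis, taking node 2 as the 0 V reference.
Source V1 fixes V_0 = 15 V.
KCL at each unknown node (sum of currents leaving = 0; resistances in Ω):
  Node 1: (V_1 - 15)/40 + (V_1 - 0)/500 = 0
Collecting terms: 0.027 × V_1 = 0.375  =>  V_1 = 13.89 V
The requested potential is V_1 = 13.89 V.

Final answer: V_1 = 13.89 V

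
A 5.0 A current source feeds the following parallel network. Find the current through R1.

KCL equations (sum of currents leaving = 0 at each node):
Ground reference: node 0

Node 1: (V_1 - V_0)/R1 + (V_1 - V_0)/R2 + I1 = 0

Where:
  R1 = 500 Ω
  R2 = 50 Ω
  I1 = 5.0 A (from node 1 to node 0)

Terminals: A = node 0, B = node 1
All resistors sit directly between nodes 0 and 1, so they are in parallel and share one voltage V; the full source current 5 A splits among them.
1/R_par = 1/500 + 1/50 = 0.022 S  =>  R_par = 45.45 Ω
V = I × R_par = 5 × 45.45 = 227.3 V
I_R1 = V/R1 = 227.3/500 = 0.4545 A

Final answer: 0.4545 A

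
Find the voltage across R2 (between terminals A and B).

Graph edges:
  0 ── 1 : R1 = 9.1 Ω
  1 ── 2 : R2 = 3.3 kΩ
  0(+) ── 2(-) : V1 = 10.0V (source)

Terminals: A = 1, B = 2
R1 and R2 are in series across V1 (node 0 → node 1 → node 2), and the output A–B is taken across R2, so this is a voltage divider.
Series current: I = V1/(R1 + R2) = 10/(9.1 + 3300) = 10/3309 = 0.003022 A
V_R2 = I × R2 = V1 × R2/(R1 + R2) = 10 × 3300/3309 = 9.973 V

Final answer: 9.973 V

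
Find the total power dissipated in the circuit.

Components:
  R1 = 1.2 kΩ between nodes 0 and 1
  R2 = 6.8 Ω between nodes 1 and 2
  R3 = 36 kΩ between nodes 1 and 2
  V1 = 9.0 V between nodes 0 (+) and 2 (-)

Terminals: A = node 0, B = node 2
Nodal analysis, taking node 2 as the 0 V reference.
Source V1 fixes V_0 = 9 V.
KCL at each unknown node (sum of currents leaving = 0; resistances in Ω):
  Node 1: (V_1 - 9)/1200 + (V_1 - 0)/6.8 + (V_1 - 0)/36000 = 0
Collecting terms: 0.1479 × V_1 = 0.0075  =>  V_1 = 0.0507 V
Power in each resistor, P = (ΔV)²/R:
  P_R1 = (9 - 0.0507)²/1200 = 0.06674 W
  P_R2 = (0.0507 - 0)²/6.8 = 0.0003781 W
  P_R3 = (0.0507 - 0)²/36000 = 0.00000007141 W
P_total = P_R1 + P_R2 + P_R3 = 0.06712 W

Final answer: 0.06712 W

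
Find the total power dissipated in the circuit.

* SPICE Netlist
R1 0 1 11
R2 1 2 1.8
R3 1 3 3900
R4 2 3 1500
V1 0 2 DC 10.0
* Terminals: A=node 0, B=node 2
Nodal analysis, taking node 2 as the 0 V reference.
Source V1 fixes V_0 = 10 V.
KCL at each unknown node (sum of currents leaving = 0; resistances in Ω):
  Node 1: (V_1 - 10)/11 + (V_1 - 0)/1.8 + (V_1 - V_3)/3900 = 0
  Node 3: (V_3 - V_1)/3900 + (V_3 - 0)/1500 = 0
Collecting terms (coefficients in siemens):
  0.6467·V_1 - 0.0002564·V_3 = 0.9091
  0.0009231·V_3 - 0.0002564·V_1 = 0
Determinant D = (0.6467)(0.0009231) - (-0.0002564)(-0.0002564) = 0.0005969
V_1 = [(0.9091)(0.0009231) - (-0.0002564)(0)]/D = 1.406 V
V_3 = [(0.6467)(0) - (0.9091)(-0.0002564)]/D = 0.3905 V
Power in each resistor, P = (ΔV)²/R:
  P_R1 = (10 - 1.406)²/11 = 6.714 W
  P_R2 = (1.406 - 0)²/1.8 = 1.098 W
  P_R3 = (1.406 - 0.3905)²/3900 = 0.0002643 W
  P_R4 = (0 - 0.3905)²/1500 = 0.0001017 W
P_total = P_R1 + P_R2 + P_R3 + P_R4 = 7.813 W

Final answer: 7.813 W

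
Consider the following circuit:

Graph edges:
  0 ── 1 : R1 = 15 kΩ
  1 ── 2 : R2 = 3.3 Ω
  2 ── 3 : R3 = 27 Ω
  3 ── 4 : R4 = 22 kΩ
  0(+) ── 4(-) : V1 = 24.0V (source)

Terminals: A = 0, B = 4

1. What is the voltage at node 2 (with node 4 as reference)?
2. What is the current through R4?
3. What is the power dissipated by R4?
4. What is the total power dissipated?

Nodal analysis, taking node 4 as the 0 V reference.
Source V1 fixes V_0 = 24 V.
KCL at each unknown node (sum of currents leaving = 0; resistances in Ω):
  Node 1: (V_1 - 24)/15000 + (V_1 - V_2)/3.3 = 0
  Node 2: (V_2 - V_1)/3.3 + (V_2 - V_3)/27 = 0
  Node 3: (V_3 - V_2)/27 + (V_3 - 0)/22000 = 0
Collecting terms (coefficients in siemens):
  0.3031·V_1 - 0.303·V_2 = 0.0016
  0.3401·V_2 - 0.303·V_1 - 0.03704·V_3 = 0
  0.03708·V_3 - 0.03704·V_2 = 0
Solving these 3 simultaneous equations (Gaussian elimination) gives:
  V_1 = 14.28 V, V_2 = 14.28 V, V_3 = 14.26 V
Part 1:
  Read off the nodal solution: V_2 = 14.28 V
Part 2:
  I_R4 = (V_3 - V_4)/R4 = (14.26 - 0)/22000 = 0.0006481 A
  Magnitude: I_R4 = 0.0006481 A
Part 3:
  I_R4 = (V_3 - V_4)/R4 = (14.26 - 0)/22000 = 0.0006481 A
  P_R4 = I_R4² × R4 = (0.0006481)² × 22000 = 0.009241 W
Part 4:
  Power in each resistor, P = (ΔV)²/R:
    P_R1 = (24 - 14.28)²/15000 = 0.006301 W
    P_R2 = (14.28 - 14.28)²/3.3 = 0.000001386 W
    P_R3 = (14.28 - 14.26)²/27 = 0.00001134 W
    P_R4 = (14.26 - 0)²/22000 = 0.009241 W
  P_total = P_R1 + P_R2 + P_R3 + P_R4 = 0.01555 W

Final answers:
1. V_2 = 14.28 V
2. I_R4 = 0.0006481 A
3. P_R4 = 0.009241 W
4. P_total = 0.01555 W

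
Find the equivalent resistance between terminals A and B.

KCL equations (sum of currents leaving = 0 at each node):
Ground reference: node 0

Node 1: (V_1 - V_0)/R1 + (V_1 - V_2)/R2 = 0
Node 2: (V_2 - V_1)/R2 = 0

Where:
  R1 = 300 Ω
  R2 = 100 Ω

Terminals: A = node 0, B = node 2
Reduce the network between node 0 (A) and node 2 (B) by series/parallel combination:
  Rs1 = R1 + R2 (series, joined only at node 1) = 300 + 100 = 400 Ω
R_eq = 400 Ω

Final answer: 400 Ω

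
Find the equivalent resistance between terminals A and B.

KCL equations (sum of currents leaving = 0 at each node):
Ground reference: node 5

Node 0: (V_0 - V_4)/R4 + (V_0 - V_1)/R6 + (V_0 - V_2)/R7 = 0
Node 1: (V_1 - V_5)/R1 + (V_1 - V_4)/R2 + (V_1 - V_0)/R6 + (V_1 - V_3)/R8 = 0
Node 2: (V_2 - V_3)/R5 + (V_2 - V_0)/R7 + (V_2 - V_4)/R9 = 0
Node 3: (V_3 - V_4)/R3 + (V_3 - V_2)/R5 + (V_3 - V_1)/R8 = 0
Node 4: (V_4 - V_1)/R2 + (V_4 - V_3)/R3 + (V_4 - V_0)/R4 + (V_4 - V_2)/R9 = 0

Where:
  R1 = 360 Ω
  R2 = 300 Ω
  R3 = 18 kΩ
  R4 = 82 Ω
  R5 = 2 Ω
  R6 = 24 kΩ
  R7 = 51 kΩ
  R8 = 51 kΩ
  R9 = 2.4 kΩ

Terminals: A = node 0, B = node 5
The network is not a plain series/parallel combination. Inject a 1 A test current into terminal A (node 0) and return it from terminal B (node 5); then R_eq = V_A / (1 A).
Nodal analysis, taking node 5 as the 0 V reference.
Current source I_test pushes 1 A into node 0 and draws it out of node 5.
KCL at each unknown node (sum of currents leaving = 0; resistances in Ω):
  Node 0: (V_0 - V_4)/82 + (V_0 - V_1)/24000 + (V_0 - V_2)/51000 - 1 = 0
  Node 1: (V_1 - V_0)/24000 + (V_1 - 0)/360 + (V_1 - V_4)/300 + (V_1 - V_3)/51000 = 0
  Node 2: (V_2 - V_0)/51000 + (V_2 - V_3)/2 + (V_2 - V_4)/2400 = 0
  Node 3: (V_3 - V_1)/51000 + (V_3 - V_2)/2 + (V_3 - V_4)/18000 = 0
  Node 4: (V_4 - V_0)/82 + (V_4 - V_1)/300 + (V_4 - V_2)/2400 + (V_4 - V_3)/18000 = 0
Collecting terms (coefficients in siemens):
  0.01226·V_0 - 0.00004167·V_1 - 0.00001961·V_2 - 0.0122·V_4 = 1
  0.006172·V_1 - 0.00004167·V_0 - 0.00001961·V_3 - 0.003333·V_4 = 0
  0.5004·V_2 - 0.00001961·V_0 - 0.5·V_3 - 0.0004167·V_4 = 0
  0.5001·V_3 - 0.00001961·V_1 - 0.5·V_2 - 0.00005556·V_4 = 0
  0.016·V_4 - 0.0122·V_0 - 0.003333·V_1 - 0.0004167·V_2 - 0.00005556·V_3 = 0
Solving these 5 simultaneous equations (Gaussian elimination) gives:
  V_0 = 734.2 V, V_1 = 360 V, V_2 = 645.5 V, V_3 = 645.5 V
  V_4 = 653.6 V
R_eq = V_0 / 1 A = 734.2 Ω

Final answer: 734.2 Ω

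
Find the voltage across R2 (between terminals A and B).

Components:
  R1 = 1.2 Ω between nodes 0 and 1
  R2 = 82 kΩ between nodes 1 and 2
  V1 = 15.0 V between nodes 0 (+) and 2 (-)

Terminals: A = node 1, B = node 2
R1 and R2 are in series across V1 (node 0 → node 1 → node 2), and the output A–B is taken across R2, so this is a voltage divider.
Series current: I = V1/(R1 + R2) = 15/(1.2 + 82000) = 15/82000 = 0.0001829 A
V_R2 = I × R2 = V1 × R2/(R1 + R2) = 15 × 82000/82000 = 15 V

Final answer: 15 V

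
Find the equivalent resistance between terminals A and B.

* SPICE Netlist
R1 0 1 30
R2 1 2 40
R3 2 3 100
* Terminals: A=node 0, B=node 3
Reduce the network between node 0 (A) and node 3 (B) by series/parallel combination:
  Rs1 = R1 + R2 (series, joined only at node 1) = 30 + 40 = 70 Ω
  Rs2 = R3 + Rs1 (series, joined only at node 2) = 100 + 70 = 170 Ω
R_eq = 170 Ω

Final answer: 170 Ω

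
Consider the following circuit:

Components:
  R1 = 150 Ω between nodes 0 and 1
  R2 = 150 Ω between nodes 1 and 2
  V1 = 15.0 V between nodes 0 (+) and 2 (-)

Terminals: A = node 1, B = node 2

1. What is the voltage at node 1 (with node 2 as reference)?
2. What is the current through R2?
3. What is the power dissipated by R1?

Nodal analysis, taking node 2 as the 0 V reference.
Source V1 fixes V_0 = 15 V.
KCL at each unknown node (sum of currents leaving = 0; resistances in Ω):
  Node 1: (V_1 - 15)/150 + (V_1 - 0)/150 = 0
Collecting terms: 0.01333 × V_1 = 0.1  =>  V_1 = 7.5 V
Part 1:
  Read off the nodal solution: V_1 = 7.5 V
Part 2:
  I_R2 = (V_1 - V_2)/R2 = (7.5 - 0)/150 = 0.05 A
  Magnitude: I_R2 = 0.05 A
Part 3:
  I_R1 = (V_0 - V_1)/R1 = (15 - 7.5)/150 = 0.05 A
  P_R1 = I_R1² × R1 = (0.05)² × 150 = 0.375 W

Final answers:
1. V_1 = 7.5 V
2. I_R2 = 0.05 A
3. P_R1 = 0.375 W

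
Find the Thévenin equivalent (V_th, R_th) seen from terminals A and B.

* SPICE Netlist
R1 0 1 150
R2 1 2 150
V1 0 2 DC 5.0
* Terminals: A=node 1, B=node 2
Step 1 — V_th is the open-circuit voltage V_A - V_B (nothing connected across the terminals).
Nodal analysis, taking node 2 as the 0 V reference.
Source V1 fixes V_0 = 5 V.
KCL at each unknown node (sum of currents leaving = 0; resistances in Ω):
  Node 1: (V_1 - 5)/150 + (V_1 - 0)/150 = 0
Collecting terms: 0.01333 × V_1 = 0.03333  =>  V_1 = 2.5 V
V_th = V_1 - V_2 = 2.5 - 0 = 2.5 V
Step 2 — R_th: zero the source — replace V1 by a short circuit (node 2 merges into node 0) — and find the resistance seen between A (node 1) and B (node 0).
Reduce the network between node 1 (A) and node 0 (B) by series/parallel combination:
  Rp1 = R1 ‖ R2 (parallel, both between nodes 0 and 1) = 1/(1/150 + 1/150) = 75 Ω
R_th = 75 Ω

Final answer: V_th = 2.5 V, R_th = 75 Ω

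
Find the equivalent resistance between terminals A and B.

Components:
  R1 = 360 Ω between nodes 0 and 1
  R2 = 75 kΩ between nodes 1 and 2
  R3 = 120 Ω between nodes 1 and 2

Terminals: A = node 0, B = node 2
Reduce the network between node 0 (A) and node 2 (B) by series/parallel combination:
  Rp1 = R2 ‖ R3 (parallel, both between nodes 1 and 2) = 1/(1/75000 + 1/120) = 119.8 Ω
  Rs1 = R1 + Rp1 (series, joined only at node 1) = 360 + 119.8 = 479.8 Ω
R_eq = 479.8 Ω

Final answer: 479.8 Ω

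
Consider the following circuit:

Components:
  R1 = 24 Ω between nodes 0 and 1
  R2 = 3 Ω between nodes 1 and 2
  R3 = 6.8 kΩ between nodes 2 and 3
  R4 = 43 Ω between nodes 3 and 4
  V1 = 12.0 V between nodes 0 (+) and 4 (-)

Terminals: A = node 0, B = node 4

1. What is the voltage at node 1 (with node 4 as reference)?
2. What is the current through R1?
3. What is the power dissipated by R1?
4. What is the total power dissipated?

Nodal analysis, taking node 4 as the 0 V reference.
Source V1 fixes V_0 = 12 V.
KCL at each unknown node (sum of currents leaving = 0; resistances in Ω):
  Node 1: (V_1 - 12)/24 + (V_1 - V_2)/3 = 0
  Node 2: (V_2 - V_1)/3 + (V_2 - V_3)/6800 = 0
  Node 3: (V_3 - V_2)/6800 + (V_3 - 0)/43 = 0
Collecting terms (coefficients in siemens):
  0.375·V_1 - 0.3333·V_2 = 0.5
  0.3335·V_2 - 0.3333·V_1 - 0.0001471·V_3 = 0
  0.0234·V_3 - 0.0001471·V_2 = 0
Solving these 3 simultaneous equations (Gaussian elimination) gives:
  V_1 = 11.96 V, V_2 = 11.95 V, V_3 = 0.07511 V
Part 1:
  Read off the nodal solution: V_1 = 11.96 V
Part 2:
  I_R1 = (V_0 - V_1)/R1 = (12 - 11.96)/24 = 0.001747 A
  Magnitude: I_R1 = 0.001747 A
Part 3:
  I_R1 = (V_0 - V_1)/R1 = (12 - 11.96)/24 = 0.001747 A
  P_R1 = I_R1² × R1 = (0.001747)² × 24 = 0.00007323 W
Part 4:
  Power in each resistor, P = (ΔV)²/R:
    P_R1 = (12 - 11.96)²/24 = 0.00007323 W
    P_R2 = (11.96 - 11.95)²/3 = 0.000009153 W
    P_R3 = (11.95 - 0.07511)²/6800 = 0.02075 W
    P_R4 = (0.07511 - 0)²/43 = 0.0001312 W
  P_total = P_R1 + P_R2 + P_R3 + P_R4 = 0.02096 W

Final answers:
1. V_1 = 11.96 V
2. I_R1 = 0.001747 A
3. P_R1 = 7.323e-05 W
4. P_total = 0.02096 W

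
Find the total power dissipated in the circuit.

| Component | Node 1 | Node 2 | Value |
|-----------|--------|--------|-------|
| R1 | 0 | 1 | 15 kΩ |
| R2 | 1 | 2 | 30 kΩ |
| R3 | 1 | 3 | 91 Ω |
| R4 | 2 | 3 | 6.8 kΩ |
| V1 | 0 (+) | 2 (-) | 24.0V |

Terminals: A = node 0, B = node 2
Nodal analysis, taking node 2 as the 0 V reference.
Source V1 fixes V_0 = 24 V.
KCL at each unknown node (sum of currents leaving = 0; resistances in Ω):
  Node 1: (V_1 - 24)/15000 + (V_1 - 0)/30000 + (V_1 - V_3)/91 = 0
  Node 3: (V_3 - V_1)/91 + (V_3 - 0)/6800 = 0
Collecting terms (coefficients in siemens):
  0.01109·V_1 - 0.01099·V_3 = 0.0016
  0.01114·V_3 - 0.01099·V_1 = 0
Determinant D = (0.01109)(0.01114) - (-0.01099)(-0.01099) = 0.00000273
V_1 = [(0.0016)(0.01114) - (-0.01099)(0)]/D = 6.527 V
V_3 = [(0.01109)(0) - (0.0016)(-0.01099)]/D = 6.441 V
Power in each resistor, P = (ΔV)²/R:
  P_R1 = (24 - 6.527)²/15000 = 0.02035 W
  P_R2 = (6.527 - 0)²/30000 = 0.00142 W
  P_R3 = (6.527 - 6.441)²/91 = 0.00008165 W
  P_R4 = (0 - 6.441)²/6800 = 0.006102 W
P_total = P_R1 + P_R2 + P_R3 + P_R4 = 0.02796 W

Final answer: 0.02796 W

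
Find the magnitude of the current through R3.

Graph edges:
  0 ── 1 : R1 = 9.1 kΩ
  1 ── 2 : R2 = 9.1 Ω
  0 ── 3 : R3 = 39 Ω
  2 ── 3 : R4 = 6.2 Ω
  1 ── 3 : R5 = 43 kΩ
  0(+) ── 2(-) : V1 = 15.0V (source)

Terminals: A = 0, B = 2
Nodal analysis, taking node 2 as the 0 V reference.
Source V1 fixes V_0 = 15 V.
KCL at each unknown node (sum of currents leaving = 0; resistances in Ω):
  Node 1: (V_1 - 15)/9100 + (V_1 - 0)/9.1 + (V_1 - V_3)/43000 = 0
  Node 3: (V_3 - 15)/39 + (V_3 - 0)/6.2 + (V_3 - V_1)/43000 = 0
Collecting terms (coefficients in siemens):
  0.11·V_1 - 0.00002326·V_3 = 0.001648
  0.187·V_3 - 0.00002326·V_1 = 0.3846
Determinant D = (0.11)(0.187) - (-0.00002326)(-0.00002326) = 0.02057
V_1 = [(0.001648)(0.187) - (-0.00002326)(0.3846)]/D = 0.01542 V
V_3 = [(0.11)(0.3846) - (0.001648)(-0.00002326)]/D = 2.057 V
I_R3 = (V_0 - V_3)/R3 = (15 - 2.057)/39 = 0.3319 A
|I_R3| = 0.3319 A

Final answer: |I_R3| = 0.3319 A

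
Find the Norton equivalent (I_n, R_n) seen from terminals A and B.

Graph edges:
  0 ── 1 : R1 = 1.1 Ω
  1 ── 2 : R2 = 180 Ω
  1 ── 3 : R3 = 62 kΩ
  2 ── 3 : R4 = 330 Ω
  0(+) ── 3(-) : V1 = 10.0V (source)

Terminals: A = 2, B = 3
Find the Thévenin equivalent first; then I_n = V_th/R_th and R_n = R_th.
Step 1 — V_th is the open-circuit voltage V_A - V_B (nothing connected across the terminals).
Nodal analysis, taking node 3 as the 0 V reference.
Source V1 fixes V_0 = 10 V.
KCL at each unknown node (sum of currents leaving = 0; resistances in Ω):
  Node 1: (V_1 - 10)/1.1 + (V_1 - V_2)/180 + (V_1 - 0)/62000 = 0
  Node 2: (V_2 - V_1)/180 + (V_2 - 0)/330 = 0
Collecting terms (coefficients in siemens):
  0.9147·V_1 - 0.005556·V_2 = 9.091
  0.008586·V_2 - 0.005556·V_1 = 0
Determinant D = (0.9147)(0.008586) - (-0.005556)(-0.005556) = 0.007822
V_1 = [(9.091)(0.008586) - (-0.005556)(0)]/D = 9.978 V
V_2 = [(0.9147)(0) - (9.091)(-0.005556)]/D = 6.457 V
V_th = V_2 - V_3 = 6.457 - 0 = 6.457 V
Step 2 — R_th: zero the source — replace V1 by a short circuit (node 3 merges into node 0) — and find the resistance seen between A (node 2) and B (node 0).
Reduce the network between node 2 (A) and node 0 (B) by series/parallel combination:
  Rp1 = R1 ‖ R3 (parallel, both between nodes 0 and 1) = 1/(1/1.1 + 1/62000) = 1.1 Ω
  Rs1 = R2 + Rp1 (series, joined only at node 1) = 180 + 1.1 = 181.1 Ω
  Rp2 = R4 ‖ Rs1 (parallel, both between nodes 0 and 2) = 1/(1/330 + 1/181.1) = 116.9 Ω
R_th = 116.9 Ω
I_n = V_th/R_th = 6.457/116.9 = 0.05522 A, and R_n = R_th = 116.9 Ω

Final answer: I_n = 0.05522 A, R_n = 116.9 Ω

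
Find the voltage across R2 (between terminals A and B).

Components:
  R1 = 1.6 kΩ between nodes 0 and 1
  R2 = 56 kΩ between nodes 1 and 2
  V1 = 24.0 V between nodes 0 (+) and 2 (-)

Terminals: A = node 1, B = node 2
R1 and R2 are in series across V1 (node 0 → node 1 → node 2), and the output A–B is taken across R2, so this is a voltage divider.
Series current: I = V1/(R1 + R2) = 24/(1600 + 56000) = 24/57600 = 0.0004167 A
V_R2 = I × R2 = V1 × R2/(R1 + R2) = 24 × 56000/57600 = 23.33 V

Final answer: 23.33 V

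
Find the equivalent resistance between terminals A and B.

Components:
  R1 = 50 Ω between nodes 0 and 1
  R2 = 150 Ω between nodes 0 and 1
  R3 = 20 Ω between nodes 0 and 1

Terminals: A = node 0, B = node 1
Reduce the network between node 0 (A) and node 1 (B) by series/parallel combination:
  Rp1 = R1 ‖ R2 ‖ R3 (parallel, all between nodes 0 and 1) = 1/(1/50 + 1/150 + 1/20) = 13.04 Ω
R_eq = 13.04 Ω

Final answer: 13.04 Ω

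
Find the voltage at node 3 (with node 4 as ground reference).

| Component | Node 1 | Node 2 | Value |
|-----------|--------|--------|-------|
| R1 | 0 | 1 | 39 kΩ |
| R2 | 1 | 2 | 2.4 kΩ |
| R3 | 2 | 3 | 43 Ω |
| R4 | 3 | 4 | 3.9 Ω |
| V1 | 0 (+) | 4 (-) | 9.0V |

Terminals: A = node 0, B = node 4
Nodal analysis, taking node 4 as the 0 V reference.
Source V1 fixes V_0 = 9 V.
KCL at each unknown node (sum of currents leaving = 0; resistances in Ω):
  Node 1: (V_1 - 9)/39000 + (V_1 - V_2)/2400 = 0
  Node 2: (V_2 - V_1)/2400 + (V_2 - V_3)/43 = 0
  Node 3: (V_3 - V_2)/43 + (V_3 - 0)/3.9 = 0
Collecting terms (coefficients in siemens):
  0.0004423·V_1 - 0.0004167·V_2 = 0.0002308
  0.02367·V_2 - 0.0004167·V_1 - 0.02326·V_3 = 0
  0.2797·V_3 - 0.02326·V_2 = 0
Solving these 3 simultaneous equations (Gaussian elimination) gives:
  V_1 = 0.5313 V, V_2 = 0.01018 V, V_3 = 0.0008469 V
The requested potential is V_3 = 0.0008469 V.

Final answer: V_3 = 0.0008469 V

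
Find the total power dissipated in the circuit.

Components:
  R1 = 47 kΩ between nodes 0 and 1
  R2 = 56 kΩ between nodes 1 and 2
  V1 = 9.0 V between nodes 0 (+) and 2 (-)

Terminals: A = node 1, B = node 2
Nodal analysis, taking node 2 as the 0 V reference.
Source V1 fixes V_0 = 9 V.
KCL at each unknown node (sum of currents leaving = 0; resistances in Ω):
  Node 1: (V_1 - 9)/47000 + (V_1 - 0)/56000 = 0
Collecting terms: 0.00003913 × V_1 = 0.0001915  =>  V_1 = 4.893 V
Power in each resistor, P = (ΔV)²/R:
  P_R1 = (9 - 4.893)²/47000 = 0.0003588 W
  P_R2 = (4.893 - 0)²/56000 = 0.0004276 W
P_total = P_R1 + P_R2 = 0.0007864 W

Final answer: 0.0007864 W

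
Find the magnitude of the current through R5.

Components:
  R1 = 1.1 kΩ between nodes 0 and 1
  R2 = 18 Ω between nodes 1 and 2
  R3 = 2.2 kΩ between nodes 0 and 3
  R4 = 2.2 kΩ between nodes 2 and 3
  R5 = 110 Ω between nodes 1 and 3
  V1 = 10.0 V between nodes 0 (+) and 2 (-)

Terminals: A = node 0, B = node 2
Nodal analysis, taking node 2 as the 0 V reference.
Source V1 fixes V_0 = 10 V.
KCL at each unknown node (sum of currents leaving = 0; resistances in Ω):
  Node 1: (V_1 - 10)/1100 + (V_1 - 0)/18 + (V_1 - V_3)/110 = 0
  Node 3: (V_3 - 10)/2200 + (V_3 - 0)/2200 + (V_3 - V_1)/110 = 0
Collecting terms (coefficients in siemens):
  0.06556·V_1 - 0.009091·V_3 = 0.009091
  0.01·V_3 - 0.009091·V_1 = 0.004545
Determinant D = (0.06556)(0.01) - (-0.009091)(-0.009091) = 0.0005729
V_1 = [(0.009091)(0.01) - (-0.009091)(0.004545)]/D = 0.2308 V
V_3 = [(0.06556)(0.004545) - (0.009091)(-0.009091)]/D = 0.6644 V
I_R5 = (V_1 - V_3)/R5 = (0.2308 - 0.6644)/110 = -0.003941 A
|I_R5| = 0.003941 A

Final answer: |I_R5| = 0.003941 A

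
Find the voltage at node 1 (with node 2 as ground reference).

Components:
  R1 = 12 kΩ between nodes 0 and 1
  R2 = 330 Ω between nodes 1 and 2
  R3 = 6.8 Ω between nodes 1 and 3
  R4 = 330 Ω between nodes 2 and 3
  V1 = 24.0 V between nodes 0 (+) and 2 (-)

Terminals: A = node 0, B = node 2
Nodal analysis, taking node 2 as the 0 V reference.
Source V1 fixes V_0 = 24 V.
KCL at each unknown node (sum of currents leaving = 0; resistances in Ω):
  Node 1: (V_1 - 24)/12000 + (V_1 - 0)/330 + (V_1 - V_3)/6.8 = 0
  Node 3: (V_3 - V_1)/6.8 + (V_3 - 0)/330 = 0
Collecting terms (coefficients in siemens):
  0.1502·V_1 - 0.1471·V_3 = 0.002
  0.1501·V_3 - 0.1471·V_1 = 0
Determinant D = (0.1502)(0.1501) - (-0.1471)(-0.1471) = 0.000913
V_1 = [(0.002)(0.1501) - (-0.1471)(0)]/D = 0.3288 V
V_3 = [(0.1502)(0) - (0.002)(-0.1471)]/D = 0.3222 V
The requested potential is V_1 = 0.3288 V.

Final answer: V_1 = 0.3288 V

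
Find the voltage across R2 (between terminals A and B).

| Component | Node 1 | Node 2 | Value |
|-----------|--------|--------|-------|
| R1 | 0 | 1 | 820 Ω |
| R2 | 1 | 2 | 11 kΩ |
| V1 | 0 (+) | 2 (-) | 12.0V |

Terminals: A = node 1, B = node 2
R1 and R2 are in series across V1 (node 0 → node 1 → node 2), and the output A–B is taken across R2, so this is a voltage divider.
Series current: I = V1/(R1 + R2) = 12/(820 + 11000) = 12/11820 = 0.001015 A
V_R2 = I × R2 = V1 × R2/(R1 + R2) = 12 × 11000/11820 = 11.17 V

Final answer: 11.17 V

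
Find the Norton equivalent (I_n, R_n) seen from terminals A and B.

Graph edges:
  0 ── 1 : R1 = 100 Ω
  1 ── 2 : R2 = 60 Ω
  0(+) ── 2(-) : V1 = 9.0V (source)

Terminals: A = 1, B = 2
Find the Thévenin equivalent first; then I_n = V_th/R_th and R_n = R_th.
Step 1 — V_th is the open-circuit voltage V_A - V_B (nothing connected across the terminals).
Nodal analysis, taking node 2 as the 0 V reference.
Source V1 fixes V_0 = 9 V.
KCL at each unknown node (sum of currents leaving = 0; resistances in Ω):
  Node 1: (V_1 - 9)/100 + (V_1 - 0)/60 = 0
Collecting terms: 0.02667 × V_1 = 0.09  =>  V_1 = 3.375 V
V_th = V_1 - V_2 = 3.375 - 0 = 3.375 V
Step 2 — R_th: zero the source — replace V1 by a short circuit (node 2 merges into node 0) — and find the resistance seen between A (node 1) and B (node 0).
Reduce the network between node 1 (A) and node 0 (B) by series/parallel combination:
  Rp1 = R1 ‖ R2 (parallel, both between nodes 0 and 1) = 1/(1/100 + 1/60) = 37.5 Ω
R_th = 37.5 Ω
I_n = V_th/R_th = 3.375/37.5 = 0.09 A, and R_n = R_th = 37.5 Ω

Final answer: I_n = 0.09 A, R_n = 37.5 Ω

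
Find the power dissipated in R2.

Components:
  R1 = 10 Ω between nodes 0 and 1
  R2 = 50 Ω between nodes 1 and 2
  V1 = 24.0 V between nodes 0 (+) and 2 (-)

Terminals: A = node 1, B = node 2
Nodal analysis, taking node 2 as the 0 V reference.
Source V1 fixes V_0 = 24 V.
KCL at each unknown node (sum of currents leaving = 0; resistances in Ω):
  Node 1: (V_1 - 24)/10 + (V_1 - 0)/50 = 0
Collecting terms: 0.12 × V_1 = 2.4  =>  V_1 = 20 V
I_R2 = (V_1 - V_2)/R2 = (20 - 0)/50 = 0.4 A
P_R2 = I_R2² × R2 = (0.4)² × 50 = 8 W

Final answer: 8 W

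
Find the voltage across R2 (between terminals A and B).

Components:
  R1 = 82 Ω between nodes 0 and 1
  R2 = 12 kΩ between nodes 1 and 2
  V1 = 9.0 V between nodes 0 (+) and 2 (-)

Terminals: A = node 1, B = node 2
R1 and R2 are in series across V1 (node 0 → node 1 → node 2), and the output A–B is taken across R2, so this is a voltage divider.
Series current: I = V1/(R1 + R2) = 9/(82 + 12000) = 9/12080 = 0.0007449 A
V_R2 = I × R2 = V1 × R2/(R1 + R2) = 9 × 12000/12080 = 8.939 V

Final answer: 8.939 V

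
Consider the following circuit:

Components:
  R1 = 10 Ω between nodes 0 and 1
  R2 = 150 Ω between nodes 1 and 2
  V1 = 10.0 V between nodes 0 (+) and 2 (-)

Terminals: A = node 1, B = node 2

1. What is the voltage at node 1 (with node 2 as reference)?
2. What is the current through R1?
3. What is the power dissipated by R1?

Nodal analysis, taking node 2 as the 0 V reference.
Source V1 fixes V_0 = 10 V.
KCL at each unknown node (sum of currents leaving = 0; resistances in Ω):
  Node 1: (V_1 - 10)/10 + (V_1 - 0)/150 = 0
Collecting terms: 0.1067 × V_1 = 1  =>  V_1 = 9.375 V
Part 1:
  Read off the nodal solution: V_1 = 9.375 V
Part 2:
  I_R1 = (V_0 - V_1)/R1 = (10 - 9.375)/10 = 0.0625 A
  Magnitude: I_R1 = 0.0625 A
Part 3:
  I_R1 = (V_0 - V_1)/R1 = (10 - 9.375)/10 = 0.0625 A
  P_R1 = I_R1² × R1 = (0.0625)² × 10 = 0.03906 W

Final answers:
1. V_1 = 9.375 V
2. I_R1 = 0.0625 A
3. P_R1 = 0.03906 W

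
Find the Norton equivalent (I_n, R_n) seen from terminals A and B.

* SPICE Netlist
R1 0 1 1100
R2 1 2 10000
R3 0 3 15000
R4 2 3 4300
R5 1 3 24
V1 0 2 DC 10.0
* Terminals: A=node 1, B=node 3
Find the Thévenin equivalent first; then I_n = V_th/R_th and R_n = R_th.
Step 1 — V_th is the open-circuit voltage V_A - V_B (nothing connected across the terminals).
Nodal analysis, taking node 2 as the 0 V reference.
Source V1 fixes V_0 = 10 V.
KCL at each unknown node (sum of currents leaving = 0; resistances in Ω):
  Node 1: (V_1 - 10)/1100 + (V_1 - 0)/10000 + (V_1 - V_3)/24 = 0
  Node 3: (V_3 - 10)/15000 + (V_3 - 0)/4300 + (V_3 - V_1)/24 = 0
Collecting terms (coefficients in siemens):
  0.04268·V_1 - 0.04167·V_3 = 0.009091
  0.04197·V_3 - 0.04167·V_1 = 0.0006667
Determinant D = (0.04268)(0.04197) - (-0.04167)(-0.04167) = 0.00005482
V_1 = [(0.009091)(0.04197) - (-0.04167)(0.0006667)]/D = 7.467 V
V_3 = [(0.04268)(0.0006667) - (0.009091)(-0.04167)]/D = 7.429 V
V_th = V_1 - V_3 = 7.467 - 7.429 = 0.03735 V
Step 2 — R_th: zero the source — replace V1 by a short circuit (node 2 merges into node 0) — and find the resistance seen between A (node 1) and B (node 3).
Reduce the network between node 1 (A) and node 3 (B) by series/parallel combination:
  Rp1 = R1 ‖ R2 (parallel, both between nodes 0 and 1) = 1/(1/1100 + 1/10000) = 991 Ω
  Rp2 = R3 ‖ R4 (parallel, both between nodes 0 and 3) = 1/(1/15000 + 1/4300) = 3342 Ω
  Rs1 = Rp1 + Rp2 (series, joined only at node 0) = 991 + 3342 = 4333 Ω
  Rp3 = R5 ‖ Rs1 (parallel, both between nodes 1 and 3) = 1/(1/24 + 1/4333) = 23.87 Ω
R_th = 23.87 Ω
I_n = V_th/R_th = 0.03735/23.87 = 0.001565 A, and R_n = R_th = 23.87 Ω

Final answer: I_n = 0.001565 A, R_n = 23.87 Ω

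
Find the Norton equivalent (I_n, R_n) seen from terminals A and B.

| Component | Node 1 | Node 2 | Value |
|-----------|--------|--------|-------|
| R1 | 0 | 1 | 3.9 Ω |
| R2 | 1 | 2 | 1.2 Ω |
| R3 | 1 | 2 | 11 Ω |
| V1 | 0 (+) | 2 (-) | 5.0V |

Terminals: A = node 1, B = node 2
Find the Thévenin equivalent first; then I_n = V_th/R_th and R_n = R_th.
Step 1 — V_th is the open-circuit voltage V_A - V_B (nothing connected across the terminals).
Nodal analysis, taking node 2 as the 0 V reference.
Source V1 fixes V_0 = 5 V.
KCL at each unknown node (sum of currents leaving = 0; resistances in Ω):
  Node 1: (V_1 - 5)/3.9 + (V_1 - 0)/1.2 + (V_1 - 0)/11 = 0
Collecting terms: 1.181 × V_1 = 1.282  =>  V_1 = 1.086 V
V_th = V_1 - V_2 = 1.086 - 0 = 1.086 V
Step 2 — R_th: zero the source — replace V1 by a short circuit (node 2 merges into node 0) — and find the resistance seen between A (node 1) and B (node 0).
Reduce the network between node 1 (A) and node 0 (B) by series/parallel combination:
  Rp1 = R1 ‖ R2 ‖ R3 (parallel, all between nodes 0 and 1) = 1/(1/3.9 + 1/1.2 + 1/11) = 0.847 Ω
R_th = 0.847 Ω
I_n = V_th/R_th = 1.086/0.847 = 1.282 A, and R_n = R_th = 0.847 Ω

Final answer: I_n = 1.282 A, R_n = 0.847 Ω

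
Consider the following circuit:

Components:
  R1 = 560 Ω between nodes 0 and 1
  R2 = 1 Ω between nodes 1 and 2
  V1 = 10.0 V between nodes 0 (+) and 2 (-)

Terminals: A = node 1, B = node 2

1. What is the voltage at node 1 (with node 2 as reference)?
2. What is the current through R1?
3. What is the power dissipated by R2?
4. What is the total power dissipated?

Nodal analysis, taking node 2 as the 0 V reference.
Source V1 fixes V_0 = 10 V.
KCL at each unknown node (sum of currents leaving = 0; resistances in Ω):
  Node 1: (V_1 - 10)/560 + (V_1 - 0)/1 = 0
Collecting terms: 1.002 × V_1 = 0.01786  =>  V_1 = 0.01783 V
Part 1:
  Read off the nodal solution: V_1 = 0.01783 V
Part 2:
  I_R1 = (V_0 - V_1)/R1 = (10 - 0.01783)/560 = 0.01783 A
  Magnitude: I_R1 = 0.01783 A
Part 3:
  I_R2 = (V_1 - V_2)/R2 = (0.01783 - 0)/1 = 0.01783 A
  P_R2 = I_R2² × R2 = (0.01783)² × 1 = 0.0003177 W
Part 4:
  Power in each resistor, P = (ΔV)²/R:
    P_R1 = (10 - 0.01783)²/560 = 0.1779 W
    P_R2 = (0.01783 - 0)²/1 = 0.0003177 W
  P_total = P_R1 + P_R2 = 0.1783 W

Final answers:
1. V_1 = 0.01783 V
2. I_R1 = 0.01783 A
3. P_R2 = 0.0003177 W
4. P_total = 0.1783 W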